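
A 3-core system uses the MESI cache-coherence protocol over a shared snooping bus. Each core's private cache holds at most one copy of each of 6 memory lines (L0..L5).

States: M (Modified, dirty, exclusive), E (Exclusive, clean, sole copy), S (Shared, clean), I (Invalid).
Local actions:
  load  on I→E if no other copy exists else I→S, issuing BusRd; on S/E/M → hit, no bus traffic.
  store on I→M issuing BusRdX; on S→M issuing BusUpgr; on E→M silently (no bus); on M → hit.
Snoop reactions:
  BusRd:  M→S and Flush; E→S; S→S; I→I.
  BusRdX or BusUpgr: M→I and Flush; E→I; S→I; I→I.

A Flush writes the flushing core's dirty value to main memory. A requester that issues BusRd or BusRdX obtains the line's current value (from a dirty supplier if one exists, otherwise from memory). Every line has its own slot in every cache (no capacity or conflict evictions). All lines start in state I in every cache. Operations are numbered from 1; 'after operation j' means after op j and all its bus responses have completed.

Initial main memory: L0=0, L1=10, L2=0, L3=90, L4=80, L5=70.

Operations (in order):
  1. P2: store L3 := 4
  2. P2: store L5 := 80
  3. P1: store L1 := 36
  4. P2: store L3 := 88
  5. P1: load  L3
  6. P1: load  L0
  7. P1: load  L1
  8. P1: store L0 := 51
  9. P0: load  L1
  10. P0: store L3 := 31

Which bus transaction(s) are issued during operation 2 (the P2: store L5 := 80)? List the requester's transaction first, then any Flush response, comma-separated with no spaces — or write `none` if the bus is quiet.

step 1: P2: store L3 := 4  ⟶  IIM  (L3)  txn=BusRdX  M[L3]=90
step 2: P2: store L5 := 80  ⟶  IIM  (L5)  txn=BusRdX  M[L5]=70
step 3: P1: store L1 := 36  ⟶  IMI  (L1)  txn=BusRdX  M[L1]=10
step 4: P2: store L3 := 88  ⟶  IIM  (L3)  txn=∅  M[L3]=90
step 5: P1: load  L3  ⟶  ISS  (L3)  txn=BusRd+Flush  M[L3]=88
step 6: P1: load  L0  ⟶  IEI  (L0)  txn=BusRd  M[L0]=0
step 7: P1: load  L1  ⟶  IMI  (L1)  txn=∅  M[L1]=10
step 8: P1: store L0 := 51  ⟶  IMI  (L0)  txn=∅  M[L0]=0
step 9: P0: load  L1  ⟶  SSI  (L1)  txn=BusRd+Flush  M[L1]=36
step 10: P0: store L3 := 31  ⟶  MII  (L3)  txn=BusRdX  M[L3]=88

bus = BusRdX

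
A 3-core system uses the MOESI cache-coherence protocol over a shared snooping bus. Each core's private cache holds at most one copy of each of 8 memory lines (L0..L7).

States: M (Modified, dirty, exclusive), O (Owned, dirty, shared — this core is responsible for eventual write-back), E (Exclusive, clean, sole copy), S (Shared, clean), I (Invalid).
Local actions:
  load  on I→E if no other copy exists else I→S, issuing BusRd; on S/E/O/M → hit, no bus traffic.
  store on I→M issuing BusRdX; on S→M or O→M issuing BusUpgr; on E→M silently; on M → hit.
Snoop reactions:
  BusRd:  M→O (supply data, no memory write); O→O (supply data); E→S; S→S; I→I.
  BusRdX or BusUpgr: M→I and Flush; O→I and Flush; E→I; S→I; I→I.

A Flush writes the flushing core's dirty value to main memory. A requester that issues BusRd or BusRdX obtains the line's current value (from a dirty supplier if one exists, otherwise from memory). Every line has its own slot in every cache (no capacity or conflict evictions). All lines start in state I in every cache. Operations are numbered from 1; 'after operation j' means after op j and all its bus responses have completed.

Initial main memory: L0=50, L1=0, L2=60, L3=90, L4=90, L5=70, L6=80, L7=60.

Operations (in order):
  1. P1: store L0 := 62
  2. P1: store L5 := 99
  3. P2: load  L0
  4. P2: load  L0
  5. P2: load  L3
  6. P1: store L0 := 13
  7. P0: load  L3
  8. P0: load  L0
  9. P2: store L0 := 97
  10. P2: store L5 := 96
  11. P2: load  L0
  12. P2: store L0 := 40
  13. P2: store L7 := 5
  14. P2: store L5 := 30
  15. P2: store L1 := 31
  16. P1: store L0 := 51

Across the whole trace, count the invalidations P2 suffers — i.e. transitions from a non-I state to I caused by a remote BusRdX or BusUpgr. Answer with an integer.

invalidations = 2

  op1 P1: store L0 := 62 → I/M/I on L0; bus BusRdX; mem=50
  op2 P1: store L5 := 99 → I/M/I on L5; bus BusRdX; mem=70
  op3 P2: load  L0 → I/O/S on L0; bus BusRd; mem=50
  op4 P2: load  L0 → I/O/S on L0; bus (none); mem=50
  op5 P2: load  L3 → I/I/E on L3; bus BusRd; mem=90
  op6 P1: store L0 := 13 → I/M/I on L0; bus BusUpgr; mem=50
  op7 P0: load  L3 → S/I/S on L3; bus BusRd; mem=90
  op8 P0: load  L0 → S/O/I on L0; bus BusRd; mem=50
  op9 P2: store L0 := 97 → I/I/M on L0; bus BusRdX Flush; mem=13
  op10 P2: store L5 := 96 → I/I/M on L5; bus BusRdX Flush; mem=99
  op11 P2: load  L0 → I/I/M on L0; bus (none); mem=13
  op12 P2: store L0 := 40 → I/I/M on L0; bus (none); mem=13
  op13 P2: store L7 := 5 → I/I/M on L7; bus BusRdX; mem=60
  op14 P2: store L5 := 30 → I/I/M on L5; bus (none); mem=99
  op15 P2: store L1 := 31 → I/I/M on L1; bus BusRdX; mem=0
  op16 P1: store L0 := 51 → I/M/I on L0; bus BusRdX Flush; mem=40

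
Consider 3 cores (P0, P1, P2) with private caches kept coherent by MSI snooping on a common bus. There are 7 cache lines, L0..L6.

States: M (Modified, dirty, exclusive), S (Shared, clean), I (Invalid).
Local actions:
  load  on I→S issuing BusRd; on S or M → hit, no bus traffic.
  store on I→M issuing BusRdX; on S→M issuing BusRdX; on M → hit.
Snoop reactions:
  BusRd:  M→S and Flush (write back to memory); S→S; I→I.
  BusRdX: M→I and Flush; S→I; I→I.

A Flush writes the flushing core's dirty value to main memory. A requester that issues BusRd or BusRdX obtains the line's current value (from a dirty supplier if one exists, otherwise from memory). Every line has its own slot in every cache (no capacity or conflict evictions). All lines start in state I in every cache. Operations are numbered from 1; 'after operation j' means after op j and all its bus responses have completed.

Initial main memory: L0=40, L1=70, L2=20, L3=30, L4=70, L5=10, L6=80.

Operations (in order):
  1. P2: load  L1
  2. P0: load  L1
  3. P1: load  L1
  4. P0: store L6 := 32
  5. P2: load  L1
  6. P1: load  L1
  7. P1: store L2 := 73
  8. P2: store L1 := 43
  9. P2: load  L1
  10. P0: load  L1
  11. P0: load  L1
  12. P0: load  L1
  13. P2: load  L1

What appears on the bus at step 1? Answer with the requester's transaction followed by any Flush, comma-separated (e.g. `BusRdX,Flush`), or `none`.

bus = BusRd

step 1: P2: load  L1  ⟶  IIS  (L1)  txn=BusRd  M[L1]=70
step 2: P0: load  L1  ⟶  SIS  (L1)  txn=BusRd  M[L1]=70
step 3: P1: load  L1  ⟶  SSS  (L1)  txn=BusRd  M[L1]=70
step 4: P0: store L6 := 32  ⟶  MII  (L6)  txn=BusRdX  M[L6]=80
step 5: P2: load  L1  ⟶  SSS  (L1)  txn=∅  M[L1]=70
step 6: P1: load  L1  ⟶  SSS  (L1)  txn=∅  M[L1]=70
step 7: P1: store L2 := 73  ⟶  IMI  (L2)  txn=BusRdX  M[L2]=20
step 8: P2: store L1 := 43  ⟶  IIM  (L1)  txn=BusRdX  M[L1]=70
step 9: P2: load  L1  ⟶  IIM  (L1)  txn=∅  M[L1]=70
step 10: P0: load  L1  ⟶  SIS  (L1)  txn=BusRd+Flush  M[L1]=43
step 11: P0: load  L1  ⟶  SIS  (L1)  txn=∅  M[L1]=43
step 12: P0: load  L1  ⟶  SIS  (L1)  txn=∅  M[L1]=43
step 13: P2: load  L1  ⟶  SIS  (L1)  txn=∅  M[L1]=43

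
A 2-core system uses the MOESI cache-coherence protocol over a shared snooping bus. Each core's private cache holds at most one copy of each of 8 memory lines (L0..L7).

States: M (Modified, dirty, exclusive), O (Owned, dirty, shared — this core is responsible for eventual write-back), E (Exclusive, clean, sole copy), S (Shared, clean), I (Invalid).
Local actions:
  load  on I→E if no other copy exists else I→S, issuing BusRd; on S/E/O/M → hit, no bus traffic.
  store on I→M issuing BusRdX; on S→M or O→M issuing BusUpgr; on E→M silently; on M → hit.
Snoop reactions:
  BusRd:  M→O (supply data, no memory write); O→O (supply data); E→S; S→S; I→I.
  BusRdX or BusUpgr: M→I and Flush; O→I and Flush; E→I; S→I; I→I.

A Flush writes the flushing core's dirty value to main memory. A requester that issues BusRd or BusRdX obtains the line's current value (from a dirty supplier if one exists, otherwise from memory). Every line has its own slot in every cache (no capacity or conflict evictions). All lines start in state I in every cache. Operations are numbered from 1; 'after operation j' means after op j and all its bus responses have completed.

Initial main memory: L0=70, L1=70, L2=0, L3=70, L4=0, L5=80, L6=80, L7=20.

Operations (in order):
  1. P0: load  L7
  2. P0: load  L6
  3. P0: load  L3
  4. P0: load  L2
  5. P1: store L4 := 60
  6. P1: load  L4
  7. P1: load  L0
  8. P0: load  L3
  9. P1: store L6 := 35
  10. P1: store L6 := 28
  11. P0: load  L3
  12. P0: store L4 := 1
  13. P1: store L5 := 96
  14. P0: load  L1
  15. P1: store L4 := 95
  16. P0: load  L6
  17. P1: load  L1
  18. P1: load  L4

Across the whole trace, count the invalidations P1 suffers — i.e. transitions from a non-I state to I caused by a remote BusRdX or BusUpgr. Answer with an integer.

[1] P0: load  L7 | P0:E(20), P1:I | bus: BusRd
[2] P0: load  L6 | P0:E(80), P1:I | bus: BusRd
[3] P0: load  L3 | P0:E(70), P1:I | bus: BusRd
[4] P0: load  L2 | P0:E(0), P1:I | bus: BusRd
[5] P1: store L4 := 60 | P0:I, P1:M(60) | bus: BusRdX
[6] P1: load  L4 | P0:I, P1:M(60) | bus: none
[7] P1: load  L0 | P0:I, P1:E(70) | bus: BusRd
[8] P0: load  L3 | P0:E(70), P1:I | bus: none
[9] P1: store L6 := 35 | P0:I, P1:M(35) | bus: BusRdX
[10] P1: store L6 := 28 | P0:I, P1:M(28) | bus: none
[11] P0: load  L3 | P0:E(70), P1:I | bus: none
[12] P0: store L4 := 1 | P0:M(1), P1:I | bus: BusRdX,Flush
[13] P1: store L5 := 96 | P0:I, P1:M(96) | bus: BusRdX
[14] P0: load  L1 | P0:E(70), P1:I | bus: BusRd
[15] P1: store L4 := 95 | P0:I, P1:M(95) | bus: BusRdX,Flush
[16] P0: load  L6 | P0:S(28), P1:O(28) | bus: BusRd
[17] P1: load  L1 | P0:S(70), P1:S(70) | bus: BusRd
[18] P1: load  L4 | P0:I, P1:M(95) | bus: none

invalidations = 1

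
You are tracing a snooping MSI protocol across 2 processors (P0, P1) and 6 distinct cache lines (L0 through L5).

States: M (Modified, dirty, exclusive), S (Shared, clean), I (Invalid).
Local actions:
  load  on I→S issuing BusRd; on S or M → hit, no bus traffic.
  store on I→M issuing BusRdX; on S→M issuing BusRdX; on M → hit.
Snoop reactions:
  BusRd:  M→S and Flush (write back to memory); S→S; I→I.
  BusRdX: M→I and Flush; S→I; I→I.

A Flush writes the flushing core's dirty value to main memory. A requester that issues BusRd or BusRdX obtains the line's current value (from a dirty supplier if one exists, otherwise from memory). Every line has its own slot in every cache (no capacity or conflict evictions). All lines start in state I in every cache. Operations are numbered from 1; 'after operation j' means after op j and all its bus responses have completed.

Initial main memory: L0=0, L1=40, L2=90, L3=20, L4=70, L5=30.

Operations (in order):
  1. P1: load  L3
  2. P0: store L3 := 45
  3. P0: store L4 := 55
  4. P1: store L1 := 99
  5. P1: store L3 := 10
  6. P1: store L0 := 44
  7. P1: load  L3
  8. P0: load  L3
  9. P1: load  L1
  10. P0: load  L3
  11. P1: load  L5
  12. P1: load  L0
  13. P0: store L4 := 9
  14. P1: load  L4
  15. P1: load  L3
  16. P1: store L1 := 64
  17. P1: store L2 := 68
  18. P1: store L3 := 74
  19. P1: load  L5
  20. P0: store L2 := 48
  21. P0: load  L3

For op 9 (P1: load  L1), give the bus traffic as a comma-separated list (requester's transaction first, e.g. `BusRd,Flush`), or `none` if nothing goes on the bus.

bus = none

  op1 P1: load  L3 → I/S on L3; bus BusRd; mem=20
  op2 P0: store L3 := 45 → M/I on L3; bus BusRdX; mem=20
  op3 P0: store L4 := 55 → M/I on L4; bus BusRdX; mem=70
  op4 P1: store L1 := 99 → I/M on L1; bus BusRdX; mem=40
  op5 P1: store L3 := 10 → I/M on L3; bus BusRdX Flush; mem=45
  op6 P1: store L0 := 44 → I/M on L0; bus BusRdX; mem=0
  op7 P1: load  L3 → I/M on L3; bus (none); mem=45
  op8 P0: load  L3 → S/S on L3; bus BusRd Flush; mem=10
  op9 P1: load  L1 → I/M on L1; bus (none); mem=40
  op10 P0: load  L3 → S/S on L3; bus (none); mem=10
  op11 P1: load  L5 → I/S on L5; bus BusRd; mem=30
  op12 P1: load  L0 → I/M on L0; bus (none); mem=0
  op13 P0: store L4 := 9 → M/I on L4; bus (none); mem=70
  op14 P1: load  L4 → S/S on L4; bus BusRd Flush; mem=9
  op15 P1: load  L3 → S/S on L3; bus (none); mem=10
  op16 P1: store L1 := 64 → I/M on L1; bus (none); mem=40
  op17 P1: store L2 := 68 → I/M on L2; bus BusRdX; mem=90
  op18 P1: store L3 := 74 → I/M on L3; bus BusRdX; mem=10
  op19 P1: load  L5 → I/S on L5; bus (none); mem=30
  op20 P0: store L2 := 48 → M/I on L2; bus BusRdX Flush; mem=68
  op21 P0: load  L3 → S/S on L3; bus BusRd Flush; mem=74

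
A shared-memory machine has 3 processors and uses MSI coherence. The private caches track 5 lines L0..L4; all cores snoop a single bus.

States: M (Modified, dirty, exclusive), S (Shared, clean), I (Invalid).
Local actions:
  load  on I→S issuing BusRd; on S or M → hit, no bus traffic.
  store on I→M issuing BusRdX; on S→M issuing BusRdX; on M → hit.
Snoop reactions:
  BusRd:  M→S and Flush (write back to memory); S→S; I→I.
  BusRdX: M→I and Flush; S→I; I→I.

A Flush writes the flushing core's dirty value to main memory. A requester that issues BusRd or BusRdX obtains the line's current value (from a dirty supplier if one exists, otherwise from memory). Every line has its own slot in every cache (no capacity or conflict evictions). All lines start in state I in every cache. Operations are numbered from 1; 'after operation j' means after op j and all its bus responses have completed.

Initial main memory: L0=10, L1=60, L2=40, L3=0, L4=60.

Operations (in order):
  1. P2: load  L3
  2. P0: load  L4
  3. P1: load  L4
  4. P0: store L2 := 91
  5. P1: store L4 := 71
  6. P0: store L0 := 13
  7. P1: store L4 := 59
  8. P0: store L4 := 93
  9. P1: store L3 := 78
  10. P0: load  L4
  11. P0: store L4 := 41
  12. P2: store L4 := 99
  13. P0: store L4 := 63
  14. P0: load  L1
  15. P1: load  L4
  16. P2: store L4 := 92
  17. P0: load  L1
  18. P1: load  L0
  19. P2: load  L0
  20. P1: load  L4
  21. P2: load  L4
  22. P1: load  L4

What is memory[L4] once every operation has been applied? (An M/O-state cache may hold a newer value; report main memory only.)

1. P2: load  L3  bus=[BusRd]  L3: P0=I P1=I P2=S  mem[L3]=0
2. P0: load  L4  bus=[BusRd]  L4: P0=S P1=I P2=I  mem[L4]=60
3. P1: load  L4  bus=[BusRd]  L4: P0=S P1=S P2=I  mem[L4]=60
4. P0: store L2 := 91  bus=[BusRdX]  L2: P0=M P1=I P2=I  mem[L2]=40
5. P1: store L4 := 71  bus=[BusRdX]  L4: P0=I P1=M P2=I  mem[L4]=60
6. P0: store L0 := 13  bus=[BusRdX]  L0: P0=M P1=I P2=I  mem[L0]=10
7. P1: store L4 := 59  bus=[-]  L4: P0=I P1=M P2=I  mem[L4]=60
8. P0: store L4 := 93  bus=[BusRdX,Flush]  L4: P0=M P1=I P2=I  mem[L4]=59
9. P1: store L3 := 78  bus=[BusRdX]  L3: P0=I P1=M P2=I  mem[L3]=0
10. P0: load  L4  bus=[-]  L4: P0=M P1=I P2=I  mem[L4]=59
11. P0: store L4 := 41  bus=[-]  L4: P0=M P1=I P2=I  mem[L4]=59
12. P2: store L4 := 99  bus=[BusRdX,Flush]  L4: P0=I P1=I P2=M  mem[L4]=41
13. P0: store L4 := 63  bus=[BusRdX,Flush]  L4: P0=M P1=I P2=I  mem[L4]=99
14. P0: load  L1  bus=[BusRd]  L1: P0=S P1=I P2=I  mem[L1]=60
15. P1: load  L4  bus=[BusRd,Flush]  L4: P0=S P1=S P2=I  mem[L4]=63
16. P2: store L4 := 92  bus=[BusRdX]  L4: P0=I P1=I P2=M  mem[L4]=63
17. P0: load  L1  bus=[-]  L1: P0=S P1=I P2=I  mem[L1]=60
18. P1: load  L0  bus=[BusRd,Flush]  L0: P0=S P1=S P2=I  mem[L0]=13
19. P2: load  L0  bus=[BusRd]  L0: P0=S P1=S P2=S  mem[L0]=13
20. P1: load  L4  bus=[BusRd,Flush]  L4: P0=I P1=S P2=S  mem[L4]=92
21. P2: load  L4  bus=[-]  L4: P0=I P1=S P2=S  mem[L4]=92
22. P1: load  L4  bus=[-]  L4: P0=I P1=S P2=S  mem[L4]=92

memory[L4] = 92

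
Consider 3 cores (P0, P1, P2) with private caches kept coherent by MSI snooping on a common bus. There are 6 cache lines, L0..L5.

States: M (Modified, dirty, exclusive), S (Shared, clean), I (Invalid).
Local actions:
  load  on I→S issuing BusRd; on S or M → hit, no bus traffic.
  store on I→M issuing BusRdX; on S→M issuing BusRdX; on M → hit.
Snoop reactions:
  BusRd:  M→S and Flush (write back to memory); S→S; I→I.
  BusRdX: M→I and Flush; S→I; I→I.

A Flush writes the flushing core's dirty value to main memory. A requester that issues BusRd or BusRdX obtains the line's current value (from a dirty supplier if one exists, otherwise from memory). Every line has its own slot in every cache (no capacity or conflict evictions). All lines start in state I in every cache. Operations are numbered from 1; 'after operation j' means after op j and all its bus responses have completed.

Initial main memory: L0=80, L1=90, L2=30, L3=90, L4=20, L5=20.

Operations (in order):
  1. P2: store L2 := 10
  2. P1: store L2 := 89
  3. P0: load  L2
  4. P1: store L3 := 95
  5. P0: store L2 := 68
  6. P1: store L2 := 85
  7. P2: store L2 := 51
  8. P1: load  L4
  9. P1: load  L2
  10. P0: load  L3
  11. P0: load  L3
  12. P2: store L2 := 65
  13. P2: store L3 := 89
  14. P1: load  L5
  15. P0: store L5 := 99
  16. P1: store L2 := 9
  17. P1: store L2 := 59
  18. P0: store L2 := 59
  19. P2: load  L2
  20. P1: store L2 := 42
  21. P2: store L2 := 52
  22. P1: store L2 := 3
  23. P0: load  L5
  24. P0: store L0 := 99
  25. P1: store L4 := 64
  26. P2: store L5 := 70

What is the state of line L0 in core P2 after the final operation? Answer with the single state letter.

state = I

[1] P2: store L2 := 10 | P0:I, P1:I, P2:M(10) | bus: BusRdX
[2] P1: store L2 := 89 | P0:I, P1:M(89), P2:I | bus: BusRdX,Flush
[3] P0: load  L2 | P0:S(89), P1:S(89), P2:I | bus: BusRd,Flush
[4] P1: store L3 := 95 | P0:I, P1:M(95), P2:I | bus: BusRdX
[5] P0: store L2 := 68 | P0:M(68), P1:I, P2:I | bus: BusRdX
[6] P1: store L2 := 85 | P0:I, P1:M(85), P2:I | bus: BusRdX,Flush
[7] P2: store L2 := 51 | P0:I, P1:I, P2:M(51) | bus: BusRdX,Flush
[8] P1: load  L4 | P0:I, P1:S(20), P2:I | bus: BusRd
[9] P1: load  L2 | P0:I, P1:S(51), P2:S(51) | bus: BusRd,Flush
[10] P0: load  L3 | P0:S(95), P1:S(95), P2:I | bus: BusRd,Flush
[11] P0: load  L3 | P0:S(95), P1:S(95), P2:I | bus: none
[12] P2: store L2 := 65 | P0:I, P1:I, P2:M(65) | bus: BusRdX
[13] P2: store L3 := 89 | P0:I, P1:I, P2:M(89) | bus: BusRdX
[14] P1: load  L5 | P0:I, P1:S(20), P2:I | bus: BusRd
[15] P0: store L5 := 99 | P0:M(99), P1:I, P2:I | bus: BusRdX
[16] P1: store L2 := 9 | P0:I, P1:M(9), P2:I | bus: BusRdX,Flush
[17] P1: store L2 := 59 | P0:I, P1:M(59), P2:I | bus: none
[18] P0: store L2 := 59 | P0:M(59), P1:I, P2:I | bus: BusRdX,Flush
[19] P2: load  L2 | P0:S(59), P1:I, P2:S(59) | bus: BusRd,Flush
[20] P1: store L2 := 42 | P0:I, P1:M(42), P2:I | bus: BusRdX
[21] P2: store L2 := 52 | P0:I, P1:I, P2:M(52) | bus: BusRdX,Flush
[22] P1: store L2 := 3 | P0:I, P1:M(3), P2:I | bus: BusRdX,Flush
[23] P0: load  L5 | P0:M(99), P1:I, P2:I | bus: none
[24] P0: store L0 := 99 | P0:M(99), P1:I, P2:I | bus: BusRdX
[25] P1: store L4 := 64 | P0:I, P1:M(64), P2:I | bus: BusRdX
[26] P2: store L5 := 70 | P0:I, P1:I, P2:M(70) | bus: BusRdX,Flush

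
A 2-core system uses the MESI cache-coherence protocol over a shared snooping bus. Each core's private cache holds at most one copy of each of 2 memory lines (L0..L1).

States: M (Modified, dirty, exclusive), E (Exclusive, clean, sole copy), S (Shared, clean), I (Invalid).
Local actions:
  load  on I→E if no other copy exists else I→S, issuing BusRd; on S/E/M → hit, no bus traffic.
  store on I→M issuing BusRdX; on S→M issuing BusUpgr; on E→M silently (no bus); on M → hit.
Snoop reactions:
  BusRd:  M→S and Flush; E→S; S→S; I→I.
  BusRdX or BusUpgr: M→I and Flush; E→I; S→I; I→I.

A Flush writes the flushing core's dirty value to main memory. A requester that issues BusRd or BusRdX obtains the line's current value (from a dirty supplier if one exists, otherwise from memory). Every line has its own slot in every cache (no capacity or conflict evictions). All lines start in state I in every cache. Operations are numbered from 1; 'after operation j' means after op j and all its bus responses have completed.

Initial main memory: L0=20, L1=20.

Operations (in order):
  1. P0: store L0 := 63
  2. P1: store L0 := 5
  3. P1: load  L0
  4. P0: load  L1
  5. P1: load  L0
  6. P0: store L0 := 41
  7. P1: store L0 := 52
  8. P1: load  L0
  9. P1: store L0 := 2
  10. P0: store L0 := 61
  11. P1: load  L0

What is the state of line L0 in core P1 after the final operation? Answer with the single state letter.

  op1 P0: store L0 := 63 → M/I on L0; bus BusRdX; mem=20
  op2 P1: store L0 := 5 → I/M on L0; bus BusRdX Flush; mem=63
  op3 P1: load  L0 → I/M on L0; bus (none); mem=63
  op4 P0: load  L1 → E/I on L1; bus BusRd; mem=20
  op5 P1: load  L0 → I/M on L0; bus (none); mem=63
  op6 P0: store L0 := 41 → M/I on L0; bus BusRdX Flush; mem=5
  op7 P1: store L0 := 52 → I/M on L0; bus BusRdX Flush; mem=41
  op8 P1: load  L0 → I/M on L0; bus (none); mem=41
  op9 P1: store L0 := 2 → I/M on L0; bus (none); mem=41
  op10 P0: store L0 := 61 → M/I on L0; bus BusRdX Flush; mem=2
  op11 P1: load  L0 → S/S on L0; bus BusRd Flush; mem=61

state = S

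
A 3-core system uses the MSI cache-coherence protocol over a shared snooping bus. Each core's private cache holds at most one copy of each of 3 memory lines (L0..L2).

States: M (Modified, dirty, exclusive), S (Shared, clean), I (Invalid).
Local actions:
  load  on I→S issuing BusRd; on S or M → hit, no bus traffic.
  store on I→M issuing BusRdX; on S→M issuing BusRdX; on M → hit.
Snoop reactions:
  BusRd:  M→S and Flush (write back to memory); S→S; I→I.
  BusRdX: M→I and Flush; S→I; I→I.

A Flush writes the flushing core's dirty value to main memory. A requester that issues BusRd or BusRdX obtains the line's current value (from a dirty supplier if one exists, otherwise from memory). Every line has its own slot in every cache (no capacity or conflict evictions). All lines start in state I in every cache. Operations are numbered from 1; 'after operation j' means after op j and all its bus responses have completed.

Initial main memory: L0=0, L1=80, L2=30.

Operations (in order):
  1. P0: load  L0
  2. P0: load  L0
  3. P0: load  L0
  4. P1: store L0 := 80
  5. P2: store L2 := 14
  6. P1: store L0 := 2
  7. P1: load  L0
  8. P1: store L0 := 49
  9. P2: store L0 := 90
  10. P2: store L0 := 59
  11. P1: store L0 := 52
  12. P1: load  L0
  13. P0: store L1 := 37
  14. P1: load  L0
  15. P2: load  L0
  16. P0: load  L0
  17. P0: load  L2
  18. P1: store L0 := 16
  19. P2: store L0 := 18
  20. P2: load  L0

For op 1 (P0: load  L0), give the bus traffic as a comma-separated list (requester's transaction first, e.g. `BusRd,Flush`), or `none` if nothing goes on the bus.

1. P0: load  L0  bus=[BusRd]  L0: P0=S P1=I P2=I  mem[L0]=0
2. P0: load  L0  bus=[-]  L0: P0=S P1=I P2=I  mem[L0]=0
3. P0: load  L0  bus=[-]  L0: P0=S P1=I P2=I  mem[L0]=0
4. P1: store L0 := 80  bus=[BusRdX]  L0: P0=I P1=M P2=I  mem[L0]=0
5. P2: store L2 := 14  bus=[BusRdX]  L2: P0=I P1=I P2=M  mem[L2]=30
6. P1: store L0 := 2  bus=[-]  L0: P0=I P1=M P2=I  mem[L0]=0
7. P1: load  L0  bus=[-]  L0: P0=I P1=M P2=I  mem[L0]=0
8. P1: store L0 := 49  bus=[-]  L0: P0=I P1=M P2=I  mem[L0]=0
9. P2: store L0 := 90  bus=[BusRdX,Flush]  L0: P0=I P1=I P2=M  mem[L0]=49
10. P2: store L0 := 59  bus=[-]  L0: P0=I P1=I P2=M  mem[L0]=49
11. P1: store L0 := 52  bus=[BusRdX,Flush]  L0: P0=I P1=M P2=I  mem[L0]=59
12. P1: load  L0  bus=[-]  L0: P0=I P1=M P2=I  mem[L0]=59
13. P0: store L1 := 37  bus=[BusRdX]  L1: P0=M P1=I P2=I  mem[L1]=80
14. P1: load  L0  bus=[-]  L0: P0=I P1=M P2=I  mem[L0]=59
15. P2: load  L0  bus=[BusRd,Flush]  L0: P0=I P1=S P2=S  mem[L0]=52
16. P0: load  L0  bus=[BusRd]  L0: P0=S P1=S P2=S  mem[L0]=52
17. P0: load  L2  bus=[BusRd,Flush]  L2: P0=S P1=I P2=S  mem[L2]=14
18. P1: store L0 := 16  bus=[BusRdX]  L0: P0=I P1=M P2=I  mem[L0]=52
19. P2: store L0 := 18  bus=[BusRdX,Flush]  L0: P0=I P1=I P2=M  mem[L0]=16
20. P2: load  L0  bus=[-]  L0: P0=I P1=I P2=M  mem[L0]=16

bus = BusRd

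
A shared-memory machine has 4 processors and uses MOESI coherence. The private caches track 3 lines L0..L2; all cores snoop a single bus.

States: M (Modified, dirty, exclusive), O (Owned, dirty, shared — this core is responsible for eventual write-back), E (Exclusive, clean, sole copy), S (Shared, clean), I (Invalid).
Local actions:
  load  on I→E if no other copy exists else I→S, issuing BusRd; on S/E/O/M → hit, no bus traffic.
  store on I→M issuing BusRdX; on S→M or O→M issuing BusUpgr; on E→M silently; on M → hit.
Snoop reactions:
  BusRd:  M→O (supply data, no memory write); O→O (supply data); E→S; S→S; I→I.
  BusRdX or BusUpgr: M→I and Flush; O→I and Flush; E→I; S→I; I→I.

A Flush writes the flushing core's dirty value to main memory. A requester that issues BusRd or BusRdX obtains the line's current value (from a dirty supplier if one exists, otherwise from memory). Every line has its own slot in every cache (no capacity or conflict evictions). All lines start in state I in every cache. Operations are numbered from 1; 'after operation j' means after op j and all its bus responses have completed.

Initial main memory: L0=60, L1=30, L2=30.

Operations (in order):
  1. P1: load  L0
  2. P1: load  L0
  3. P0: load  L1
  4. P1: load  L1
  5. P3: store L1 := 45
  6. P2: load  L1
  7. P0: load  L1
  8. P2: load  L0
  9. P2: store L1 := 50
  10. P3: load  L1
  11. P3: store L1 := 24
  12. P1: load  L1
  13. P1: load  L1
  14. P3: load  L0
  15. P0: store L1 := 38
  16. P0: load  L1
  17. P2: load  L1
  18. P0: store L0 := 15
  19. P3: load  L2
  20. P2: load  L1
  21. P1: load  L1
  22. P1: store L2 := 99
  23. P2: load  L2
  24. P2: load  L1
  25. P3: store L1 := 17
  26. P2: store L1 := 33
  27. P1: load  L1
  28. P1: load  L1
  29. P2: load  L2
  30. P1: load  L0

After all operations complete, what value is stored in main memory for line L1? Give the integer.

memory[L1] = 17

step 1: P1: load  L0  ⟶  IEII  (L0)  txn=BusRd  M[L0]=60
step 2: P1: load  L0  ⟶  IEII  (L0)  txn=∅  M[L0]=60
step 3: P0: load  L1  ⟶  EIII  (L1)  txn=BusRd  M[L1]=30
step 4: P1: load  L1  ⟶  SSII  (L1)  txn=BusRd  M[L1]=30
step 5: P3: store L1 := 45  ⟶  IIIM  (L1)  txn=BusRdX  M[L1]=30
step 6: P2: load  L1  ⟶  IISO  (L1)  txn=BusRd  M[L1]=30
step 7: P0: load  L1  ⟶  SISO  (L1)  txn=BusRd  M[L1]=30
step 8: P2: load  L0  ⟶  ISSI  (L0)  txn=BusRd  M[L0]=60
step 9: P2: store L1 := 50  ⟶  IIMI  (L1)  txn=BusUpgr+Flush  M[L1]=45
step 10: P3: load  L1  ⟶  IIOS  (L1)  txn=BusRd  M[L1]=45
step 11: P3: store L1 := 24  ⟶  IIIM  (L1)  txn=BusUpgr+Flush  M[L1]=50
step 12: P1: load  L1  ⟶  ISIO  (L1)  txn=BusRd  M[L1]=50
step 13: P1: load  L1  ⟶  ISIO  (L1)  txn=∅  M[L1]=50
step 14: P3: load  L0  ⟶  ISSS  (L0)  txn=BusRd  M[L0]=60
step 15: P0: store L1 := 38  ⟶  MIII  (L1)  txn=BusRdX+Flush  M[L1]=24
step 16: P0: load  L1  ⟶  MIII  (L1)  txn=∅  M[L1]=24
step 17: P2: load  L1  ⟶  OISI  (L1)  txn=BusRd  M[L1]=24
step 18: P0: store L0 := 15  ⟶  MIII  (L0)  txn=BusRdX  M[L0]=60
step 19: P3: load  L2  ⟶  IIIE  (L2)  txn=BusRd  M[L2]=30
step 20: P2: load  L1  ⟶  OISI  (L1)  txn=∅  M[L1]=24
step 21: P1: load  L1  ⟶  OSSI  (L1)  txn=BusRd  M[L1]=24
step 22: P1: store L2 := 99  ⟶  IMII  (L2)  txn=BusRdX  M[L2]=30
step 23: P2: load  L2  ⟶  IOSI  (L2)  txn=BusRd  M[L2]=30
step 24: P2: load  L1  ⟶  OSSI  (L1)  txn=∅  M[L1]=24
step 25: P3: store L1 := 17  ⟶  IIIM  (L1)  txn=BusRdX+Flush  M[L1]=38
step 26: P2: store L1 := 33  ⟶  IIMI  (L1)  txn=BusRdX+Flush  M[L1]=17
step 27: P1: load  L1  ⟶  ISOI  (L1)  txn=BusRd  M[L1]=17
step 28: P1: load  L1  ⟶  ISOI  (L1)  txn=∅  M[L1]=17
step 29: P2: load  L2  ⟶  IOSI  (L2)  txn=∅  M[L2]=30
step 30: P1: load  L0  ⟶  OSII  (L0)  txn=BusRd  M[L0]=60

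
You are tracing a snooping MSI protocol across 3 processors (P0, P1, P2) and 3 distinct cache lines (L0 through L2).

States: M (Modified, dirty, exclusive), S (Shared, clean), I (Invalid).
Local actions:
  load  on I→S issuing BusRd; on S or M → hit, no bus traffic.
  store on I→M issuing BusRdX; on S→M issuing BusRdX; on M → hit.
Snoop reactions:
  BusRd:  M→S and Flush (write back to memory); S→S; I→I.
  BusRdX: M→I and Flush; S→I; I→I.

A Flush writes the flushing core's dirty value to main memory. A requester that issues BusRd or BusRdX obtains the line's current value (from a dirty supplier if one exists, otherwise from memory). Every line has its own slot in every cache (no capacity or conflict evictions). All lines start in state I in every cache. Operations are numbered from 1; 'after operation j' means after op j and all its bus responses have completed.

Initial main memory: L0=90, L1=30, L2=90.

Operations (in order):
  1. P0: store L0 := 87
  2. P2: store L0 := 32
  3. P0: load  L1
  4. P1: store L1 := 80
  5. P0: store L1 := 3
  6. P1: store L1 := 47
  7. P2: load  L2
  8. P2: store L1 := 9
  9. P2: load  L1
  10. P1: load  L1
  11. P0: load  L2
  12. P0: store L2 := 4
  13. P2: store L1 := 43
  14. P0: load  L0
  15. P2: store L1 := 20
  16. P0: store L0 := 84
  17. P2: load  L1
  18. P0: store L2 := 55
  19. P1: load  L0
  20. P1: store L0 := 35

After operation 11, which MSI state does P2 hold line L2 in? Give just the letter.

state = S

step 1: P0: store L0 := 87  ⟶  MII  (L0)  txn=BusRdX  M[L0]=90
step 2: P2: store L0 := 32  ⟶  IIM  (L0)  txn=BusRdX+Flush  M[L0]=87
step 3: P0: load  L1  ⟶  SII  (L1)  txn=BusRd  M[L1]=30
step 4: P1: store L1 := 80  ⟶  IMI  (L1)  txn=BusRdX  M[L1]=30
step 5: P0: store L1 := 3  ⟶  MII  (L1)  txn=BusRdX+Flush  M[L1]=80
step 6: P1: store L1 := 47  ⟶  IMI  (L1)  txn=BusRdX+Flush  M[L1]=3
step 7: P2: load  L2  ⟶  IIS  (L2)  txn=BusRd  M[L2]=90
step 8: P2: store L1 := 9  ⟶  IIM  (L1)  txn=BusRdX+Flush  M[L1]=47
step 9: P2: load  L1  ⟶  IIM  (L1)  txn=∅  M[L1]=47
step 10: P1: load  L1  ⟶  ISS  (L1)  txn=BusRd+Flush  M[L1]=9
step 11: P0: load  L2  ⟶  SIS  (L2)  txn=BusRd  M[L2]=90
step 12: P0: store L2 := 4  ⟶  MII  (L2)  txn=BusRdX  M[L2]=90
step 13: P2: store L1 := 43  ⟶  IIM  (L1)  txn=BusRdX  M[L1]=9
step 14: P0: load  L0  ⟶  SIS  (L0)  txn=BusRd+Flush  M[L0]=32
step 15: P2: store L1 := 20  ⟶  IIM  (L1)  txn=∅  M[L1]=9
step 16: P0: store L0 := 84  ⟶  MII  (L0)  txn=BusRdX  M[L0]=32
step 17: P2: load  L1  ⟶  IIM  (L1)  txn=∅  M[L1]=9
step 18: P0: store L2 := 55  ⟶  MII  (L2)  txn=∅  M[L2]=90
step 19: P1: load  L0  ⟶  SSI  (L0)  txn=BusRd+Flush  M[L0]=84
step 20: P1: store L0 := 35  ⟶  IMI  (L0)  txn=BusRdX  M[L0]=84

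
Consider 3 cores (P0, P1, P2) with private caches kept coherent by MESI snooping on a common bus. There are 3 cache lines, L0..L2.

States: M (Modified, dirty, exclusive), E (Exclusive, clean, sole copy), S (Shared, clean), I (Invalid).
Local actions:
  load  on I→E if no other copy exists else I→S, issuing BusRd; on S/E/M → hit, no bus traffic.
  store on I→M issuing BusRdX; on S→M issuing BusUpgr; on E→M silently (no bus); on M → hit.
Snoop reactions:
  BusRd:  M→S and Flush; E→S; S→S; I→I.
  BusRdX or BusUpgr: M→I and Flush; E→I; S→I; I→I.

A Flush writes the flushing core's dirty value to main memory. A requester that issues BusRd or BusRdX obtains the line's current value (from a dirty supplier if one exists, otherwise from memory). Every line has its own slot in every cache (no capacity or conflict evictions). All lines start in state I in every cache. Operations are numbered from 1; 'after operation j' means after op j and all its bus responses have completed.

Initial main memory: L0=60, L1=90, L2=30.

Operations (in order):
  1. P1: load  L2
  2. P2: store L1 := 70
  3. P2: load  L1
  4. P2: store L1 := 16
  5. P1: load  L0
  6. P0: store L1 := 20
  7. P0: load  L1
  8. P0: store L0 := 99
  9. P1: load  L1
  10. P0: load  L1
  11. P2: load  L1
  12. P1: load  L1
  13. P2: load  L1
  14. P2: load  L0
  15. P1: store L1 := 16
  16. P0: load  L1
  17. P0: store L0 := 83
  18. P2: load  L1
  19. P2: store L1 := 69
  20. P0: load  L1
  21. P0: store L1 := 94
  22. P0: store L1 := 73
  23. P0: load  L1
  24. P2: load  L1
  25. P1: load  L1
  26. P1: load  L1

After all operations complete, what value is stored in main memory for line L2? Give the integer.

  op1 P1: load  L2 → I/E/I on L2; bus BusRd; mem=30
  op2 P2: store L1 := 70 → I/I/M on L1; bus BusRdX; mem=90
  op3 P2: load  L1 → I/I/M on L1; bus (none); mem=90
  op4 P2: store L1 := 16 → I/I/M on L1; bus (none); mem=90
  op5 P1: load  L0 → I/E/I on L0; bus BusRd; mem=60
  op6 P0: store L1 := 20 → M/I/I on L1; bus BusRdX Flush; mem=16
  op7 P0: load  L1 → M/I/I on L1; bus (none); mem=16
  op8 P0: store L0 := 99 → M/I/I on L0; bus BusRdX; mem=60
  op9 P1: load  L1 → S/S/I on L1; bus BusRd Flush; mem=20
  op10 P0: load  L1 → S/S/I on L1; bus (none); mem=20
  op11 P2: load  L1 → S/S/S on L1; bus BusRd; mem=20
  op12 P1: load  L1 → S/S/S on L1; bus (none); mem=20
  op13 P2: load  L1 → S/S/S on L1; bus (none); mem=20
  op14 P2: load  L0 → S/I/S on L0; bus BusRd Flush; mem=99
  op15 P1: store L1 := 16 → I/M/I on L1; bus BusUpgr; mem=20
  op16 P0: load  L1 → S/S/I on L1; bus BusRd Flush; mem=16
  op17 P0: store L0 := 83 → M/I/I on L0; bus BusUpgr; mem=99
  op18 P2: load  L1 → S/S/S on L1; bus BusRd; mem=16
  op19 P2: store L1 := 69 → I/I/M on L1; bus BusUpgr; mem=16
  op20 P0: load  L1 → S/I/S on L1; bus BusRd Flush; mem=69
  op21 P0: store L1 := 94 → M/I/I on L1; bus BusUpgr; mem=69
  op22 P0: store L1 := 73 → M/I/I on L1; bus (none); mem=69
  op23 P0: load  L1 → M/I/I on L1; bus (none); mem=69
  op24 P2: load  L1 → S/I/S on L1; bus BusRd Flush; mem=73
  op25 P1: load  L1 → S/S/S on L1; bus BusRd; mem=73
  op26 P1: load  L1 → S/S/S on L1; bus (none); mem=73

memory[L2] = 30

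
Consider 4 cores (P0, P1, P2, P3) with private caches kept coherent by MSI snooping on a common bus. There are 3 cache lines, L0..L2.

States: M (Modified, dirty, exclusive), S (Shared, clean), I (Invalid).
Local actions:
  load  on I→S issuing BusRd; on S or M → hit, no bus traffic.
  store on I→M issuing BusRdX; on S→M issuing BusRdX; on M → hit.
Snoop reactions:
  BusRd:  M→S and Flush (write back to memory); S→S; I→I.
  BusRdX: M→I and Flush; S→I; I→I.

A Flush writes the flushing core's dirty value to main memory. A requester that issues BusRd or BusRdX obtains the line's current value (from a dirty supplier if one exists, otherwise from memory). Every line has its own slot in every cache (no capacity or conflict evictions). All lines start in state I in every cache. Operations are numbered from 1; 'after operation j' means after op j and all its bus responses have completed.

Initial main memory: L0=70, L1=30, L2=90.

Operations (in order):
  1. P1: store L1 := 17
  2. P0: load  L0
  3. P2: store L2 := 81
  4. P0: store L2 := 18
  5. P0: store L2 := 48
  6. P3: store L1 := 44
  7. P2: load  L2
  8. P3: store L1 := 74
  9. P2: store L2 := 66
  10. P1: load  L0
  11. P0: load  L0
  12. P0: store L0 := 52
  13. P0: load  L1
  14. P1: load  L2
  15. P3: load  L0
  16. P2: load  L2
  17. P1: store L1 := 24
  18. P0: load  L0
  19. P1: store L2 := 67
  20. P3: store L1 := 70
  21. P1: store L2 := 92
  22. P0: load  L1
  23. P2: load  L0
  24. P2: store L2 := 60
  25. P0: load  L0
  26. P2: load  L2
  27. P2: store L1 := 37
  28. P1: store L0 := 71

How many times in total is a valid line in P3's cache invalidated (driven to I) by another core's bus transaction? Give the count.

[1] P1: store L1 := 17 | P0:I, P1:M(17), P2:I, P3:I | bus: BusRdX
[2] P0: load  L0 | P0:S(70), P1:I, P2:I, P3:I | bus: BusRd
[3] P2: store L2 := 81 | P0:I, P1:I, P2:M(81), P3:I | bus: BusRdX
[4] P0: store L2 := 18 | P0:M(18), P1:I, P2:I, P3:I | bus: BusRdX,Flush
[5] P0: store L2 := 48 | P0:M(48), P1:I, P2:I, P3:I | bus: none
[6] P3: store L1 := 44 | P0:I, P1:I, P2:I, P3:M(44) | bus: BusRdX,Flush
[7] P2: load  L2 | P0:S(48), P1:I, P2:S(48), P3:I | bus: BusRd,Flush
[8] P3: store L1 := 74 | P0:I, P1:I, P2:I, P3:M(74) | bus: none
[9] P2: store L2 := 66 | P0:I, P1:I, P2:M(66), P3:I | bus: BusRdX
[10] P1: load  L0 | P0:S(70), P1:S(70), P2:I, P3:I | bus: BusRd
[11] P0: load  L0 | P0:S(70), P1:S(70), P2:I, P3:I | bus: none
[12] P0: store L0 := 52 | P0:M(52), P1:I, P2:I, P3:I | bus: BusRdX
[13] P0: load  L1 | P0:S(74), P1:I, P2:I, P3:S(74) | bus: BusRd,Flush
[14] P1: load  L2 | P0:I, P1:S(66), P2:S(66), P3:I | bus: BusRd,Flush
[15] P3: load  L0 | P0:S(52), P1:I, P2:I, P3:S(52) | bus: BusRd,Flush
[16] P2: load  L2 | P0:I, P1:S(66), P2:S(66), P3:I | bus: none
[17] P1: store L1 := 24 | P0:I, P1:M(24), P2:I, P3:I | bus: BusRdX
[18] P0: load  L0 | P0:S(52), P1:I, P2:I, P3:S(52) | bus: none
[19] P1: store L2 := 67 | P0:I, P1:M(67), P2:I, P3:I | bus: BusRdX
[20] P3: store L1 := 70 | P0:I, P1:I, P2:I, P3:M(70) | bus: BusRdX,Flush
[21] P1: store L2 := 92 | P0:I, P1:M(92), P2:I, P3:I | bus: none
[22] P0: load  L1 | P0:S(70), P1:I, P2:I, P3:S(70) | bus: BusRd,Flush
[23] P2: load  L0 | P0:S(52), P1:I, P2:S(52), P3:S(52) | bus: BusRd
[24] P2: store L2 := 60 | P0:I, P1:I, P2:M(60), P3:I | bus: BusRdX,Flush
[25] P0: load  L0 | P0:S(52), P1:I, P2:S(52), P3:S(52) | bus: none
[26] P2: load  L2 | P0:I, P1:I, P2:M(60), P3:I | bus: none
[27] P2: store L1 := 37 | P0:I, P1:I, P2:M(37), P3:I | bus: BusRdX
[28] P1: store L0 := 71 | P0:I, P1:M(71), P2:I, P3:I | bus: BusRdX

invalidations = 3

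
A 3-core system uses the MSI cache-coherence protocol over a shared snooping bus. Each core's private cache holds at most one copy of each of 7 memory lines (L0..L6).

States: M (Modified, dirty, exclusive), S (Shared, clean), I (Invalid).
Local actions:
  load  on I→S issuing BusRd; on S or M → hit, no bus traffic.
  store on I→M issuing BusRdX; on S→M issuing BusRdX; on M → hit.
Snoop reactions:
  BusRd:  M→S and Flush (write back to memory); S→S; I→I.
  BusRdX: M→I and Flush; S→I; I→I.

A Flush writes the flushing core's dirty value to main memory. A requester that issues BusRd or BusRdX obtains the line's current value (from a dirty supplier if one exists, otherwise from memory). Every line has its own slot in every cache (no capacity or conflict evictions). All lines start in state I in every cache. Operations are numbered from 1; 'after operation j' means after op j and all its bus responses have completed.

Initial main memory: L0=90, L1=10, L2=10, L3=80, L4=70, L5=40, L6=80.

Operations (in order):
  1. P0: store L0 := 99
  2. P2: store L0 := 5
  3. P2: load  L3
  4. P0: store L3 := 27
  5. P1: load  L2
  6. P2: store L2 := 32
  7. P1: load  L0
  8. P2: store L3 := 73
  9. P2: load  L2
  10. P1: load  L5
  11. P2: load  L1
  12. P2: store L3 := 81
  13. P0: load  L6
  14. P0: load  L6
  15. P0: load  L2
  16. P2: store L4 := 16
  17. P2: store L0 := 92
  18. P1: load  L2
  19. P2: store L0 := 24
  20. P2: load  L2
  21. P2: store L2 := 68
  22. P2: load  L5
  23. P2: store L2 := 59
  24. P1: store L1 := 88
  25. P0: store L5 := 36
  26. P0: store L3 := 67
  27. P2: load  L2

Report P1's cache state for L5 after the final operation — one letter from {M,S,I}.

state = I

1. P0: store L0 := 99  bus=[BusRdX]  L0: P0=M P1=I P2=I  mem[L0]=90
2. P2: store L0 := 5  bus=[BusRdX,Flush]  L0: P0=I P1=I P2=M  mem[L0]=99
3. P2: load  L3  bus=[BusRd]  L3: P0=I P1=I P2=S  mem[L3]=80
4. P0: store L3 := 27  bus=[BusRdX]  L3: P0=M P1=I P2=I  mem[L3]=80
5. P1: load  L2  bus=[BusRd]  L2: P0=I P1=S P2=I  mem[L2]=10
6. P2: store L2 := 32  bus=[BusRdX]  L2: P0=I P1=I P2=M  mem[L2]=10
7. P1: load  L0  bus=[BusRd,Flush]  L0: P0=I P1=S P2=S  mem[L0]=5
8. P2: store L3 := 73  bus=[BusRdX,Flush]  L3: P0=I P1=I P2=M  mem[L3]=27
9. P2: load  L2  bus=[-]  L2: P0=I P1=I P2=M  mem[L2]=10
10. P1: load  L5  bus=[BusRd]  L5: P0=I P1=S P2=I  mem[L5]=40
11. P2: load  L1  bus=[BusRd]  L1: P0=I P1=I P2=S  mem[L1]=10
12. P2: store L3 := 81  bus=[-]  L3: P0=I P1=I P2=M  mem[L3]=27
13. P0: load  L6  bus=[BusRd]  L6: P0=S P1=I P2=I  mem[L6]=80
14. P0: load  L6  bus=[-]  L6: P0=S P1=I P2=I  mem[L6]=80
15. P0: load  L2  bus=[BusRd,Flush]  L2: P0=S P1=I P2=S  mem[L2]=32
16. P2: store L4 := 16  bus=[BusRdX]  L4: P0=I P1=I P2=M  mem[L4]=70
17. P2: store L0 := 92  bus=[BusRdX]  L0: P0=I P1=I P2=M  mem[L0]=5
18. P1: load  L2  bus=[BusRd]  L2: P0=S P1=S P2=S  mem[L2]=32
19. P2: store L0 := 24  bus=[-]  L0: P0=I P1=I P2=M  mem[L0]=5
20. P2: load  L2  bus=[-]  L2: P0=S P1=S P2=S  mem[L2]=32
21. P2: store L2 := 68  bus=[BusRdX]  L2: P0=I P1=I P2=M  mem[L2]=32
22. P2: load  L5  bus=[BusRd]  L5: P0=I P1=S P2=S  mem[L5]=40
23. P2: store L2 := 59  bus=[-]  L2: P0=I P1=I P2=M  mem[L2]=32
24. P1: store L1 := 88  bus=[BusRdX]  L1: P0=I P1=M P2=I  mem[L1]=10
25. P0: store L5 := 36  bus=[BusRdX]  L5: P0=M P1=I P2=I  mem[L5]=40
26. P0: store L3 := 67  bus=[BusRdX,Flush]  L3: P0=M P1=I P2=I  mem[L3]=81
27. P2: load  L2  bus=[-]  L2: P0=I P1=I P2=M  mem[L2]=32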